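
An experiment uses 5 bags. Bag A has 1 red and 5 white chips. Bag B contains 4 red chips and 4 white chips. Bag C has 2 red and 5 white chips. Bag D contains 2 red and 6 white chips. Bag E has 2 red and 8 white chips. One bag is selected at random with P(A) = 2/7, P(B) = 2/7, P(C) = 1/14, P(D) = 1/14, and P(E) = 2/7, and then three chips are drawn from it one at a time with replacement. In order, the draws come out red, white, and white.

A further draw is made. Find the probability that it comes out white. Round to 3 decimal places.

0.713

Compute the likelihood of the observed sequence for each case: P(data | bag A) = (1/6)(5/6)(5/6) = 0.11574; P(data | bag B) = (4/8)(4/8)(4/8) = 0.125; P(data | bag C) = (2/7)(5/7)(5/7) = 0.14577; P(data | bag D) = (2/8)(6/8)(6/8) = 0.14062; P(data | bag E) = (2/10)(8/10)(8/10) = 0.128.
Multiplying each by its prior: 2/7 · 0.11574 = 0.033069, 2/7 · 0.125 = 0.035714, 1/14 · 0.14577 = 0.010412, 1/14 · 0.14062 = 0.010045, 2/7 · 0.128 = 0.036571; with total 0.12581.
Normalising, the posterior is P(bag A | data) = 0.26284, P(bag B | data) = 0.28387, P(bag C | data) = 0.082761, P(bag D | data) = 0.079839, P(bag E | data) = 0.29068.
The predictive probability is P(white next | data) = (5/6)(0.26284) + (1/2)(0.28387) + (5/7)(0.082761) + (3/4)(0.079839) + (4/5)(0.29068) = 0.71251.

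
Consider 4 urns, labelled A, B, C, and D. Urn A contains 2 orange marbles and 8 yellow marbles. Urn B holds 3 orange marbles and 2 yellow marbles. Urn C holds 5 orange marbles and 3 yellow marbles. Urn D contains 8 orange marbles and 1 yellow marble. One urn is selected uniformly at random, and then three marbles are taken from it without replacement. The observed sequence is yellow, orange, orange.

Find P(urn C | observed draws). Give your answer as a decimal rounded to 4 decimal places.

The likelihood of the observed sequence under each hypothesis: P(data | urn A) = (8/10)(2/9)(1/8) = 1/45; P(data | urn B) = (2/5)(3/4)(2/3) = 1/5; P(data | urn C) = (3/8)(5/7)(4/6) = 5/28; P(data | urn D) = (1/9)(8/8)(7/7) = 1/9.
The prior-weighted likelihoods are 1/4 · 1/45 = 1/180, 1/4 · 1/5 = 1/20, 1/4 · 5/28 = 5/112, 1/4 · 1/9 = 1/36; these sum to 43/336.
Therefore the posterior P(urn C | data) = (5/112) / (43/336) = 15/43.

0.3488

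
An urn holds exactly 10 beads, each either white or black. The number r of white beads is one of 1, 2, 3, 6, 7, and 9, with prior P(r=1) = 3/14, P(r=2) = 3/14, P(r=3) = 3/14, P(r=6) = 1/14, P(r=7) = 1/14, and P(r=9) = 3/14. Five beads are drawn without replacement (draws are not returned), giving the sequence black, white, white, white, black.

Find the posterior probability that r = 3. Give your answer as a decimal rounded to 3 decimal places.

The likelihood of the observed sequence under each hypothesis: P(data | r = 1) = (9/10)(1/9)(0/8) = 0; P(data | r = 2) = (8/10)(2/9)(1/8)(0/7) = 0; P(data | r = 3) = (7/10)(3/9)(2/8)(1/7)(6/6) = 1/120; P(data | r = 6) = (4/10)(6/9)(5/8)(4/7)(3/6) = 1/21; P(data | r = 7) = (3/10)(7/9)(6/8)(5/7)(2/6) = 1/24; P(data | r = 9) = (1/10)(9/9)(8/8)(7/7)(0/6) = 0.
Multiplying each by its prior: 3/14 · 0 = 0, 3/14 · 0 = 0, 3/14 · 1/120 = 1/560, 1/14 · 1/21 = 1/294, 1/14 · 1/24 = 1/336, 3/14 · 0 = 0; summing to 2/245.
By Bayes' rule, P(r = 3 | data) = (1/560) / (2/245) = 7/32.

0.219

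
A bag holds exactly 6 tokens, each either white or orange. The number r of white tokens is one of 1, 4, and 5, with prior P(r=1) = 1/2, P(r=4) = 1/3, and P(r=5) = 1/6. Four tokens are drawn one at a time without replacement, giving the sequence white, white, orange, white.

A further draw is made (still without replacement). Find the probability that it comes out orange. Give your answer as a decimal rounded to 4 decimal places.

0.3077

Under each hypothesis, the probability of the observed sequence is: P(data | r = 1) = (1/6)(0/5) = 0; P(data | r = 4) = (4/6)(3/5)(2/4)(2/3) = 2/15; P(data | r = 5) = (5/6)(4/5)(1/4)(3/3) = 1/6.
The prior-weighted likelihoods are 1/2 · 0 = 0, 1/3 · 2/15 = 2/45, 1/6 · 1/6 = 1/36; these sum to 13/180.
The posterior is then P(r = 1 | data) = 0, P(r = 4 | data) = 8/13, P(r = 5 | data) = 5/13.
Averaging over the posterior, P(orange next | data) = (1/2)(8/13) + (0)(5/13) = 4/13.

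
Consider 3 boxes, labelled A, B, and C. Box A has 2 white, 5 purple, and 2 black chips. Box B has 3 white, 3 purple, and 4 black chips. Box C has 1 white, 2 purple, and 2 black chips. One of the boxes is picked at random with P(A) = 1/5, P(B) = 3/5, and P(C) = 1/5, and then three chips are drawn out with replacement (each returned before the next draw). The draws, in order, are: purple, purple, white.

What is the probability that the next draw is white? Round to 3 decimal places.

0.253

Compute the likelihood of the observed sequence for each case: P(data | box A) = (5/9)(5/9)(2/9) = 0.068587; P(data | box B) = (3/10)(3/10)(3/10) = 0.027; P(data | box C) = (2/5)(2/5)(1/5) = 0.032.
Weighting by the prior gives 1/5 · 0.068587 = 0.013717, 3/5 · 0.027 = 0.0162, 1/5 · 0.032 = 0.0064; these sum to 0.036317.
The posterior is then P(box A | data) = 0.37771, P(box B | data) = 0.44607, P(box C | data) = 0.17622.
Averaging over the posterior, P(white next | data) = (2/9)(0.37771) + (3/10)(0.44607) + (1/5)(0.17622) = 0.253.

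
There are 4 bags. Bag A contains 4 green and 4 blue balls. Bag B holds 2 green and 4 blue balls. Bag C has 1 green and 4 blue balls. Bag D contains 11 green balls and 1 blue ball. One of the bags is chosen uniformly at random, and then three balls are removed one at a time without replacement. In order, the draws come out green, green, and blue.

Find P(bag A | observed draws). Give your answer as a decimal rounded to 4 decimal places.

0.4878

Compute the likelihood of the observed sequence for each case: P(data | bag A) = (4/8)(3/7)(4/6) = 1/7; P(data | bag B) = (2/6)(1/5)(4/4) = 1/15; P(data | bag C) = (1/5)(0/4) = 0; P(data | bag D) = (11/12)(10/11)(1/10) = 1/12.
Multiplying each by its prior: 1/4 · 1/7 = 1/28, 1/4 · 1/15 = 1/60, 1/4 · 0 = 0, 1/4 · 1/12 = 1/48; with total 41/560.
So P(bag A | data) = (1/28) / (41/560) = 20/41.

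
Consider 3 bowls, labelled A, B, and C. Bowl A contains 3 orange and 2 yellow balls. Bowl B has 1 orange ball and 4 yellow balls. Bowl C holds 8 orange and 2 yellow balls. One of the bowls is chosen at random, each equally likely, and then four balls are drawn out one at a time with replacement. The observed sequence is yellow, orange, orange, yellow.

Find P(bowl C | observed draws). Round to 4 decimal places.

0.2353

Under each hypothesis, the probability of the observed sequence is: P(data | bowl A) = (2/5)(3/5)(3/5)(2/5) = 0.0576; P(data | bowl B) = (4/5)(1/5)(1/5)(4/5) = 0.0256; P(data | bowl C) = (2/10)(8/10)(8/10)(2/10) = 0.0256.
Weighting by the prior gives 1/3 · 0.0576 = 0.0192, 1/3 · 0.0256 = 0.0085333, 1/3 · 0.0256 = 0.0085333; summing to 0.036267.
So P(bowl C | data) = (0.0085333) / (0.036267) = 0.23529.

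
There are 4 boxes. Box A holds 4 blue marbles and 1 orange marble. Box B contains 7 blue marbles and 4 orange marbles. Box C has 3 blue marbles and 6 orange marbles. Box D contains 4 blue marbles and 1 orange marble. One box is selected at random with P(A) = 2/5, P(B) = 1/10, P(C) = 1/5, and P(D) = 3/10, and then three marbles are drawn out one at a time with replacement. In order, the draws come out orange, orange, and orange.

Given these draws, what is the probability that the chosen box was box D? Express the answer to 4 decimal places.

Compute the likelihood of the observed sequence for each case: P(data | box A) = (1/5)(1/5)(1/5) = 0.008; P(data | box B) = (4/11)(4/11)(4/11) = 0.048084; P(data | box C) = (6/9)(6/9)(6/9) = 0.2963; P(data | box D) = (1/5)(1/5)(1/5) = 0.008.
Multiplying each by its prior: 2/5 · 0.008 = 0.0032, 1/10 · 0.048084 = 0.0048084, 1/5 · 0.2963 = 0.059259, 3/10 · 0.008 = 0.0024; these sum to 0.069668.
Therefore the posterior P(box D | data) = (0.0024) / (0.069668) = 0.034449.

0.0344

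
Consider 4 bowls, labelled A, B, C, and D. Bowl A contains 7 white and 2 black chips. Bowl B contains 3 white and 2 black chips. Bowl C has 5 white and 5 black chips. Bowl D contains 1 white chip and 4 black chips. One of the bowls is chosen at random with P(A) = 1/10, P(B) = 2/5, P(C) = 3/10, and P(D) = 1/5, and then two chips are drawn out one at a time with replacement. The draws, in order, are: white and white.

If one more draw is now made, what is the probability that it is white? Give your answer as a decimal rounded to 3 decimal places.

For each hypothesis, P(data | H) works out to: P(data | bowl A) = (7/9)(7/9) = 0.60494; P(data | bowl B) = (3/5)(3/5) = 0.36; P(data | bowl C) = (5/10)(5/10) = 0.25; P(data | bowl D) = (1/5)(1/5) = 0.04.
Multiplying each by its prior: 1/10 · 0.60494 = 0.060494, 2/5 · 0.36 = 0.144, 3/10 · 0.25 = 0.075, 1/5 · 0.04 = 0.008; these sum to 0.28749.
The posterior is then P(bowl A | data) = 0.21042, P(bowl B | data) = 0.50088, P(bowl C | data) = 0.26088, P(bowl D | data) = 0.027827.
Averaging over the posterior, P(white next | data) = (7/9)(0.21042) + (3/5)(0.50088) + (1/2)(0.26088) + (1/5)(0.027827) = 0.60019.

0.600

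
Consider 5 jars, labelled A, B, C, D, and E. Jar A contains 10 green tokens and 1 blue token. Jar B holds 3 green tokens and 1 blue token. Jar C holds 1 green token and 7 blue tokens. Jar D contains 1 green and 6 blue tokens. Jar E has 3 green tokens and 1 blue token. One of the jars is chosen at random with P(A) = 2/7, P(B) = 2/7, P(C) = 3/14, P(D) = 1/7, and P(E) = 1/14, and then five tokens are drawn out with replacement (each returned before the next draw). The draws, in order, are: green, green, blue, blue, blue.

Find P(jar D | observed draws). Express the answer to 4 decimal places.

0.2483

For each hypothesis, P(data | H) works out to: P(data | jar A) = (10/11)(10/11)(1/11)(1/11)(1/11) = 0.00062092; P(data | jar B) = (3/4)(3/4)(1/4)(1/4)(1/4) = 0.0087891; P(data | jar C) = (1/8)(1/8)(7/8)(7/8)(7/8) = 0.010468; P(data | jar D) = (1/7)(1/7)(6/7)(6/7)(6/7) = 0.012852; P(data | jar E) = (3/4)(3/4)(1/4)(1/4)(1/4) = 0.0087891.
The prior-weighted likelihoods are 2/7 · 0.00062092 = 0.00017741, 2/7 · 0.0087891 = 0.0025112, 3/14 · 0.010468 = 0.002243, 1/7 · 0.012852 = 0.001836, 1/14 · 0.0087891 = 0.00062779; summing to 0.0073954.
Hence P(jar D | data) = (0.001836) / (0.0073954) = 0.24826.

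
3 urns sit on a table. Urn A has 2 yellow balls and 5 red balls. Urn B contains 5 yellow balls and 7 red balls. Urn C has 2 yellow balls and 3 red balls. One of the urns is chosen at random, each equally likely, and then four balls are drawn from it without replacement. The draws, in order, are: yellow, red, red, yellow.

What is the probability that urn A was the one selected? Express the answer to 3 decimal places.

The likelihood of the observed sequence under each hypothesis: P(data | urn A) = (2/7)(5/6)(4/5)(1/4) = 0.047619; P(data | urn B) = (5/12)(7/11)(6/10)(4/9) = 0.070707; P(data | urn C) = (2/5)(3/4)(2/3)(1/2) = 0.1.
Weighting by the prior gives 1/3 · 0.047619 = 0.015873, 1/3 · 0.070707 = 0.023569, 1/3 · 0.1 = 0.033333; these sum to 0.072775.
So P(urn A | data) = (0.015873) / (0.072775) = 0.21811.

0.218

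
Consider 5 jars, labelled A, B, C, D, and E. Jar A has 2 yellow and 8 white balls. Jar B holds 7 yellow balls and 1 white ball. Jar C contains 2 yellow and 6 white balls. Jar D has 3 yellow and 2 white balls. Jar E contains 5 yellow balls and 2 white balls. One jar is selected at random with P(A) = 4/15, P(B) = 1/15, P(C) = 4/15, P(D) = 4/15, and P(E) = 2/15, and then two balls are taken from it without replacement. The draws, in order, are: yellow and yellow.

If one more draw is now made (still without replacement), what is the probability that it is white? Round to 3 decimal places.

0.491

Under each hypothesis, the probability of the observed sequence is: P(data | jar A) = (2/10)(1/9) = 0.022222; P(data | jar B) = (7/8)(6/7) = 0.75; P(data | jar C) = (2/8)(1/7) = 0.035714; P(data | jar D) = (3/5)(2/4) = 0.3; P(data | jar E) = (5/7)(4/6) = 0.47619.
Multiplying each by its prior: 4/15 · 0.022222 = 0.0059259, 1/15 · 0.75 = 0.05, 4/15 · 0.035714 = 0.0095238, 4/15 · 0.3 = 0.08, 2/15 · 0.47619 = 0.063492; summing to 0.20894.
Normalising, the posterior is P(jar A | data) = 0.028362, P(jar B | data) = 0.2393, P(jar C | data) = 0.045581, P(jar D | data) = 0.38288, P(jar E | data) = 0.30387.
Averaging over the posterior, P(white next | data) = (1)(0.028362) + (1/6)(0.2393) + (1)(0.045581) + (2/3)(0.38288) + (2/5)(0.30387) = 0.49063.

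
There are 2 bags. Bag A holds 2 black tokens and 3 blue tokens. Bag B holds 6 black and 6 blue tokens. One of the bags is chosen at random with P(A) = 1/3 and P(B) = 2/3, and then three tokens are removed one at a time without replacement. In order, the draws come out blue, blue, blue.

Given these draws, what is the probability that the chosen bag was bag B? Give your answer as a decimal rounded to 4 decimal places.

0.6452

Under each hypothesis, the probability of the observed sequence is: P(data | bag A) = (3/5)(2/4)(1/3) = 1/10; P(data | bag B) = (6/12)(5/11)(4/10) = 1/11.
Weighting by the prior gives 1/3 · 1/10 = 1/30, 2/3 · 1/11 = 2/33; with total 31/330.
Therefore the posterior P(bag B | data) = (2/33) / (31/330) = 20/31.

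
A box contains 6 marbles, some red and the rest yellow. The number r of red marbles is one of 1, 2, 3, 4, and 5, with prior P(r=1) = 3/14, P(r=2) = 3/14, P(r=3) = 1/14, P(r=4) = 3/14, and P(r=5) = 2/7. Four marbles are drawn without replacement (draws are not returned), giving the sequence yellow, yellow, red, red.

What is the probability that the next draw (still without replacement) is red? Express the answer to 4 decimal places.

Compute the likelihood of the observed sequence for each case: P(data | r = 1) = (5/6)(4/5)(1/4)(0/3) = 0; P(data | r = 2) = (4/6)(3/5)(2/4)(1/3) = 1/15; P(data | r = 3) = (3/6)(2/5)(3/4)(2/3) = 1/10; P(data | r = 4) = (2/6)(1/5)(4/4)(3/3) = 1/15; P(data | r = 5) = (1/6)(0/5) = 0.
Weighting by the prior gives 3/14 · 0 = 0, 3/14 · 1/15 = 1/70, 1/14 · 1/10 = 1/140, 3/14 · 1/15 = 1/70, 2/7 · 0 = 0; summing to 1/28.
The posterior is then P(r = 1 | data) = 0, P(r = 2 | data) = 2/5, P(r = 3 | data) = 1/5, P(r = 4 | data) = 2/5, P(r = 5 | data) = 0.
The predictive probability is P(red next | data) = (0)(2/5) + (1/2)(1/5) + (1)(2/5) = 1/2.

0.5000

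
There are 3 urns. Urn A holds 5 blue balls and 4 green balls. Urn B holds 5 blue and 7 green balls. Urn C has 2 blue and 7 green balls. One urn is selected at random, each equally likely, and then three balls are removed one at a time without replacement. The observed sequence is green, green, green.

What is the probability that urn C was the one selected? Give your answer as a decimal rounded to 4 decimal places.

0.6684

Compute the likelihood of the observed sequence for each case: P(data | urn A) = (4/9)(3/8)(2/7) = 1/21; P(data | urn B) = (7/12)(6/11)(5/10) = 7/44; P(data | urn C) = (7/9)(6/8)(5/7) = 5/12.
The prior-weighted likelihoods are 1/3 · 1/21 = 1/63, 1/3 · 7/44 = 7/132, 1/3 · 5/12 = 5/36; these sum to 16/77.
Hence P(urn C | data) = (5/36) / (16/77) = 385/576.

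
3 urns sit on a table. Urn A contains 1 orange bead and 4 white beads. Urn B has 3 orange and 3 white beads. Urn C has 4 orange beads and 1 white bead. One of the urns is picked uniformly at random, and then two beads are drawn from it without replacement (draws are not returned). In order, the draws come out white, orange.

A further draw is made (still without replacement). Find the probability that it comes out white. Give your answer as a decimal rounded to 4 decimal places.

0.5000

The likelihood of the observed sequence under each hypothesis: P(data | urn A) = (4/5)(1/4) = 1/5; P(data | urn B) = (3/6)(3/5) = 3/10; P(data | urn C) = (1/5)(4/4) = 1/5.
The prior-weighted likelihoods are 1/3 · 1/5 = 1/15, 1/3 · 3/10 = 1/10, 1/3 · 1/5 = 1/15; summing to 7/30.
Dividing through by the total gives posterior P(urn A | data) = 2/7, P(urn B | data) = 3/7, P(urn C | data) = 2/7.
The predictive probability is P(white next | data) = (1)(2/7) + (1/2)(3/7) + (0)(2/7) = 1/2.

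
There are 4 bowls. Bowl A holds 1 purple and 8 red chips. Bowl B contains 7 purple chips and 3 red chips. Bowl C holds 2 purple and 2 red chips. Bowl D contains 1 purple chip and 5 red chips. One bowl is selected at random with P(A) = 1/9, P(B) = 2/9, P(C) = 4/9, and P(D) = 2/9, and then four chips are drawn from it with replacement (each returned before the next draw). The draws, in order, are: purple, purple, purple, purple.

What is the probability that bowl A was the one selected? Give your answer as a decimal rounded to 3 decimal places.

0.000

For each hypothesis, P(data | H) works out to: P(data | bowl A) = (1/9)(1/9)(1/9)(1/9) = 0.00015242; P(data | bowl B) = (7/10)(7/10)(7/10)(7/10) = 0.2401; P(data | bowl C) = (2/4)(2/4)(2/4)(2/4) = 0.0625; P(data | bowl D) = (1/6)(1/6)(1/6)(1/6) = 0.0007716.
The prior-weighted likelihoods are 1/9 · 0.00015242 = 1.6935e-05, 2/9 · 0.2401 = 0.053356, 4/9 · 0.0625 = 0.027778, 2/9 · 0.0007716 = 0.00017147; summing to 0.081322.
Therefore the posterior P(bowl A | data) = (1.6935e-05) / (0.081322) = 0.00020825.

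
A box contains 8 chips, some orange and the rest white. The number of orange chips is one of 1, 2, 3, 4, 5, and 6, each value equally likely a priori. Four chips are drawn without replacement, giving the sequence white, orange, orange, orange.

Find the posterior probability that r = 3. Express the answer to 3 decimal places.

For each hypothesis, P(data | H) works out to: P(data | r = 1) = (7/8)(1/7)(0/6) = 0; P(data | r = 2) = (6/8)(2/7)(1/6)(0/5) = 0; P(data | r = 3) = (5/8)(3/7)(2/6)(1/5) = 1/56; P(data | r = 4) = (4/8)(4/7)(3/6)(2/5) = 2/35; P(data | r = 5) = (3/8)(5/7)(4/6)(3/5) = 3/28; P(data | r = 6) = (2/8)(6/7)(5/6)(4/5) = 1/7.
Multiplying each by its prior: 1/6 · 0 = 0, 1/6 · 0 = 0, 1/6 · 1/56 = 1/336, 1/6 · 2/35 = 1/105, 1/6 · 3/28 = 1/56, 1/6 · 1/7 = 1/42; with total 13/240.
Therefore the posterior P(r = 3 | data) = (1/336) / (13/240) = 5/91.

0.055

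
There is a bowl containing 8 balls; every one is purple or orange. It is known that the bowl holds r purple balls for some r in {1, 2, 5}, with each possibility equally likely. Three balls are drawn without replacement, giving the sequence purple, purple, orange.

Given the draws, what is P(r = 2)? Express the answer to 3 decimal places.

0.167

For each hypothesis, P(data | H) works out to: P(data | r = 1) = (1/8)(0/7) = 0; P(data | r = 2) = (2/8)(1/7)(6/6) = 1/28; P(data | r = 5) = (5/8)(4/7)(3/6) = 5/28.
Multiplying each by its prior: 1/3 · 0 = 0, 1/3 · 1/28 = 1/84, 1/3 · 5/28 = 5/84; summing to 1/14.
So P(r = 2 | data) = (1/84) / (1/14) = 1/6.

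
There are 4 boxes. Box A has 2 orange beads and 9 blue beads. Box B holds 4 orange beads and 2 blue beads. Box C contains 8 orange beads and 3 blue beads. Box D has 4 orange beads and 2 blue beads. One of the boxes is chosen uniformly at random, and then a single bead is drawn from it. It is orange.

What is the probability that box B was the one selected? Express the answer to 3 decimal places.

For each hypothesis, P(data | H) works out to: P(data | box A) = (2/11) = 2/11; P(data | box B) = (4/6) = 2/3; P(data | box C) = (8/11) = 8/11; P(data | box D) = (4/6) = 2/3.
The prior-weighted likelihoods are 1/4 · 2/11 = 1/22, 1/4 · 2/3 = 1/6, 1/4 · 8/11 = 2/11, 1/4 · 2/3 = 1/6; summing to 37/66.
Hence P(box B | data) = (1/6) / (37/66) = 11/37.

0.297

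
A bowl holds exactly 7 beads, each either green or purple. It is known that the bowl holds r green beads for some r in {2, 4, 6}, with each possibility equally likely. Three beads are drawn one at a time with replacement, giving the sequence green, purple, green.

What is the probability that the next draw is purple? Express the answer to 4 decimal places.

0.3846

Compute the likelihood of the observed sequence for each case: P(data | r = 2) = (2/7)(5/7)(2/7) = 0.058309; P(data | r = 4) = (4/7)(3/7)(4/7) = 0.13994; P(data | r = 6) = (6/7)(1/7)(6/7) = 0.10496.
Multiplying each by its prior: 1/3 · 0.058309 = 0.019436, 1/3 · 0.13994 = 0.046647, 1/3 · 0.10496 = 0.034985; these sum to 0.10107.
Dividing through by the total gives posterior P(r = 2 | data) = 0.19231, P(r = 4 | data) = 0.46154, P(r = 6 | data) = 0.34615.
The predictive probability is P(purple next | data) = (5/7)(0.19231) + (3/7)(0.46154) + (1/7)(0.34615) = 0.38462.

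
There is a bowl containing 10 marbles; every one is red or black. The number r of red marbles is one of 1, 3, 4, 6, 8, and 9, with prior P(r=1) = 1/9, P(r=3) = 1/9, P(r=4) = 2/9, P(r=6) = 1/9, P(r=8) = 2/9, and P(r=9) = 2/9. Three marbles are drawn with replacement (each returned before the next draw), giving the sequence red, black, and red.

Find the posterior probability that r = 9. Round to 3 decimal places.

0.196

Under each hypothesis, the probability of the observed sequence is: P(data | r = 1) = (1/10)(9/10)(1/10) = 0.009; P(data | r = 3) = (3/10)(7/10)(3/10) = 0.063; P(data | r = 4) = (4/10)(6/10)(4/10) = 0.096; P(data | r = 6) = (6/10)(4/10)(6/10) = 0.144; P(data | r = 8) = (8/10)(2/10)(8/10) = 0.128; P(data | r = 9) = (9/10)(1/10)(9/10) = 0.081.
Weighting by the prior gives 1/9 · 0.009 = 0.001, 1/9 · 0.063 = 0.007, 2/9 · 0.096 = 0.021333, 1/9 · 0.144 = 0.016, 2/9 · 0.128 = 0.028444, 2/9 · 0.081 = 0.018; these sum to 0.091778.
Hence P(r = 9 | data) = (0.018) / (0.091778) = 0.19613.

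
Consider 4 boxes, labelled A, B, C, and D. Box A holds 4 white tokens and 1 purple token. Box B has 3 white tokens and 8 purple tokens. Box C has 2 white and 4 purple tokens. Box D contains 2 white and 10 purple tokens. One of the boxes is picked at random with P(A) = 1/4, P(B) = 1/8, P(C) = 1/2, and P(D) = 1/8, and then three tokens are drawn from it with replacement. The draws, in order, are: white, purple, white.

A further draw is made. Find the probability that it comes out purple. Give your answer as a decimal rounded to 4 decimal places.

0.4882

Under each hypothesis, the probability of the observed sequence is: P(data | box A) = (4/5)(1/5)(4/5) = 0.128; P(data | box B) = (3/11)(8/11)(3/11) = 0.054095; P(data | box C) = (2/6)(4/6)(2/6) = 0.074074; P(data | box D) = (2/12)(10/12)(2/12) = 0.023148.
Multiplying each by its prior: 1/4 · 0.128 = 0.032, 1/8 · 0.054095 = 0.0067618, 1/2 · 0.074074 = 0.037037, 1/8 · 0.023148 = 0.0028935; these sum to 0.078692.
Dividing through by the total gives posterior P(box A | data) = 0.40665, P(box B | data) = 0.085927, P(box C | data) = 0.47066, P(box D | data) = 0.03677.
So P(purple next | data) = Σ P(purple next | H) P(H | data) = (1/5)(0.40665) + (8/11)(0.085927) + (2/3)(0.47066) + (5/6)(0.03677) = 0.48823.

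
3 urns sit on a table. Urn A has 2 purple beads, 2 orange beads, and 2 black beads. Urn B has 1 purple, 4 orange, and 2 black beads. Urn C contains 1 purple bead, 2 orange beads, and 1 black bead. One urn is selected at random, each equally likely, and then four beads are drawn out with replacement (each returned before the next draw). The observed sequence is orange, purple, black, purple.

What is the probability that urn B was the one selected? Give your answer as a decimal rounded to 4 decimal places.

0.1418

The likelihood of the observed sequence under each hypothesis: P(data | urn A) = (2/6)(2/6)(2/6)(2/6) = 0.012346; P(data | urn B) = (4/7)(1/7)(2/7)(1/7) = 0.0033319; P(data | urn C) = (2/4)(1/4)(1/4)(1/4) = 0.0078125.
Weighting by the prior gives 1/3 · 0.012346 = 0.0041152, 1/3 · 0.0033319 = 0.0011106, 1/3 · 0.0078125 = 0.0026042; these sum to 0.00783.
So P(urn B | data) = (0.0011106) / (0.00783) = 0.14184.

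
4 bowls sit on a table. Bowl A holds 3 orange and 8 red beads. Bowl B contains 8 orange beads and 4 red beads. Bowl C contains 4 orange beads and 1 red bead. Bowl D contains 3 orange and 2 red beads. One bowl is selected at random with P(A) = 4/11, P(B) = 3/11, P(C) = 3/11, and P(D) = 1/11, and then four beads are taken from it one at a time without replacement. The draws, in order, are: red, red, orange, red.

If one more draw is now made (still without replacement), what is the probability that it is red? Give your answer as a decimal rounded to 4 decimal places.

For each hypothesis, P(data | H) works out to: P(data | bowl A) = (8/11)(7/10)(3/9)(6/8) = 0.12727; P(data | bowl B) = (4/12)(3/11)(8/10)(2/9) = 0.016162; P(data | bowl C) = (1/5)(0/4) = 0; P(data | bowl D) = (2/5)(1/4)(3/3)(0/2) = 0.
The prior-weighted likelihoods are 4/11 · 0.12727 = 0.046281, 3/11 · 0.016162 = 0.0044077, 3/11 · 0 = 0, 1/11 · 0 = 0; with total 0.050689.
Dividing through by the total gives posterior P(bowl A | data) = 0.91304, P(bowl B | data) = 0.086957, P(bowl C | data) = 0, P(bowl D | data) = 0.
Averaging over the posterior, P(red next | data) = (5/7)(0.91304) + (1/8)(0.086957) = 0.66304.

0.6630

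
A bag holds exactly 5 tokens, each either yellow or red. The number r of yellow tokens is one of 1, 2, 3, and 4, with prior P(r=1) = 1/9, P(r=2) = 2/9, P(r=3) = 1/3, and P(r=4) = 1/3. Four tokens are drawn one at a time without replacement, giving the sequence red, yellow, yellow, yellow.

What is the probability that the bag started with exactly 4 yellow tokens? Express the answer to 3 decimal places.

Compute the likelihood of the observed sequence for each case: P(data | r = 1) = (4/5)(1/4)(0/3) = 0; P(data | r = 2) = (3/5)(2/4)(1/3)(0/2) = 0; P(data | r = 3) = (2/5)(3/4)(2/3)(1/2) = 1/10; P(data | r = 4) = (1/5)(4/4)(3/3)(2/2) = 1/5.
Weighting by the prior gives 1/9 · 0 = 0, 2/9 · 0 = 0, 1/3 · 1/10 = 1/30, 1/3 · 1/5 = 1/15; summing to 1/10.
So P(r = 4 | data) = (1/15) / (1/10) = 2/3.

0.667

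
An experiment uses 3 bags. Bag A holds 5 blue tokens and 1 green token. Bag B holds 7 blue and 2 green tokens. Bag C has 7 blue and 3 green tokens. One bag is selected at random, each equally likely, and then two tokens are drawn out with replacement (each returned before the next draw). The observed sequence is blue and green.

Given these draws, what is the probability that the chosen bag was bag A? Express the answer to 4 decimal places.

0.2662

Under each hypothesis, the probability of the observed sequence is: P(data | bag A) = (5/6)(1/6) = 0.13889; P(data | bag B) = (7/9)(2/9) = 0.17284; P(data | bag C) = (7/10)(3/10) = 0.21.
Multiplying each by its prior: 1/3 · 0.13889 = 0.046296, 1/3 · 0.17284 = 0.057613, 1/3 · 0.21 = 0.07; with total 0.17391.
So P(bag A | data) = (0.046296) / (0.17391) = 0.26621.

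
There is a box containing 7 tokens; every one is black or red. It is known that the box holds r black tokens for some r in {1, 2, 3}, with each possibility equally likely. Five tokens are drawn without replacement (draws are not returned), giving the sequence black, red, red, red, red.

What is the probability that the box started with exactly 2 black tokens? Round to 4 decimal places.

The likelihood of the observed sequence under each hypothesis: P(data | r = 1) = (1/7)(6/6)(5/5)(4/4)(3/3) = 1/7; P(data | r = 2) = (2/7)(5/6)(4/5)(3/4)(2/3) = 2/21; P(data | r = 3) = (3/7)(4/6)(3/5)(2/4)(1/3) = 1/35.
Multiplying each by its prior: 1/3 · 1/7 = 1/21, 1/3 · 2/21 = 2/63, 1/3 · 1/35 = 1/105; these sum to 4/45.
Hence P(r = 2 | data) = (2/63) / (4/45) = 5/14.

0.3571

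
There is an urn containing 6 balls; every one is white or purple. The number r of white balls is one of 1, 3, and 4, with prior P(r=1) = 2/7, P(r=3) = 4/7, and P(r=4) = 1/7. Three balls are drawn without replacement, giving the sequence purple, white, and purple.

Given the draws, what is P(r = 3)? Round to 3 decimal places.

0.600

Under each hypothesis, the probability of the observed sequence is: P(data | r = 1) = (5/6)(1/5)(4/4) = 1/6; P(data | r = 3) = (3/6)(3/5)(2/4) = 3/20; P(data | r = 4) = (2/6)(4/5)(1/4) = 1/15.
Weighting by the prior gives 2/7 · 1/6 = 1/21, 4/7 · 3/20 = 3/35, 1/7 · 1/15 = 1/105; with total 1/7.
By Bayes' rule, P(r = 3 | data) = (3/35) / (1/7) = 3/5.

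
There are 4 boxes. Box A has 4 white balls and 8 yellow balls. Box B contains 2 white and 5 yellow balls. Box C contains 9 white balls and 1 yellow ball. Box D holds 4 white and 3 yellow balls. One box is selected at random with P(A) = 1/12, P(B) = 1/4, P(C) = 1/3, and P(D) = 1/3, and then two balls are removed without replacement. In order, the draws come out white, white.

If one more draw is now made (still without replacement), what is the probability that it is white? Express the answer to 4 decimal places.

The likelihood of the observed sequence under each hypothesis: P(data | box A) = (4/12)(3/11) = 0.090909; P(data | box B) = (2/7)(1/6) = 0.047619; P(data | box C) = (9/10)(8/9) = 0.8; P(data | box D) = (4/7)(3/6) = 0.28571.
Multiplying each by its prior: 1/12 · 0.090909 = 0.0075758, 1/4 · 0.047619 = 0.011905, 1/3 · 0.8 = 0.26667, 1/3 · 0.28571 = 0.095238; summing to 0.38139.
Normalising, the posterior is P(box A | data) = 0.019864, P(box B | data) = 0.031215, P(box C | data) = 0.69921, P(box D | data) = 0.24972.
So P(white next | data) = Σ P(white next | H) P(H | data) = (1/5)(0.019864) + (0)(0.031215) + (7/8)(0.69921) + (2/5)(0.24972) = 0.71566.

0.7157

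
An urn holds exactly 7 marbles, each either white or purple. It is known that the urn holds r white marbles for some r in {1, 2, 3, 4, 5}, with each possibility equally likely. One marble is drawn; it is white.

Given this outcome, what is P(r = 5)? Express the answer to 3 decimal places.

0.333

Compute the likelihood of this draw for each case: P(data | r = 1) = (1/7) = 1/7; P(data | r = 2) = (2/7) = 2/7; P(data | r = 3) = (3/7) = 3/7; P(data | r = 4) = (4/7) = 4/7; P(data | r = 5) = (5/7) = 5/7.
The prior-weighted likelihoods are 1/5 · 1/7 = 1/35, 1/5 · 2/7 = 2/35, 1/5 · 3/7 = 3/35, 1/5 · 4/7 = 4/35, 1/5 · 5/7 = 1/7; summing to 3/7.
Therefore the posterior P(r = 5 | data) = (1/7) / (3/7) = 1/3.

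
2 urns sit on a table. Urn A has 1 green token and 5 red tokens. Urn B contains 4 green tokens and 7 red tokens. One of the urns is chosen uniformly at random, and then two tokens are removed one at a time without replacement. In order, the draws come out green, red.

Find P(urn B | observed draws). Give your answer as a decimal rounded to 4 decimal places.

0.6043

For each hypothesis, P(data | H) works out to: P(data | urn A) = (1/6)(5/5) = 1/6; P(data | urn B) = (4/11)(7/10) = 14/55.
The prior-weighted likelihoods are 1/2 · 1/6 = 1/12, 1/2 · 14/55 = 7/55; summing to 139/660.
Hence P(urn B | data) = (7/55) / (139/660) = 84/139.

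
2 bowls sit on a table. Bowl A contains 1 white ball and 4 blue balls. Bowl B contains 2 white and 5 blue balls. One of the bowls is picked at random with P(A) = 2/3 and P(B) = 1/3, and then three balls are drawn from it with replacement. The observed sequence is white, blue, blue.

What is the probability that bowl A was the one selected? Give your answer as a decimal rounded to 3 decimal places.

0.637

The likelihood of the observed sequence under each hypothesis: P(data | bowl A) = (1/5)(4/5)(4/5) = 0.128; P(data | bowl B) = (2/7)(5/7)(5/7) = 0.14577.
Multiplying each by its prior: 2/3 · 0.128 = 0.085333, 1/3 · 0.14577 = 0.048591; these sum to 0.13392.
By Bayes' rule, P(bowl A | data) = (0.085333) / (0.13392) = 0.63718.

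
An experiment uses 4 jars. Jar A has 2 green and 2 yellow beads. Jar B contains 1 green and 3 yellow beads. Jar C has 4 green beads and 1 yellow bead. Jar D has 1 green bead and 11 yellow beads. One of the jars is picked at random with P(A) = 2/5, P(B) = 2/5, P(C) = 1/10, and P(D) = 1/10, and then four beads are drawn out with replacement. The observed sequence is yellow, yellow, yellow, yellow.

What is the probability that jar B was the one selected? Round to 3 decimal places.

Compute the likelihood of the observed sequence for each case: P(data | jar A) = (2/4)(2/4)(2/4)(2/4) = 0.0625; P(data | jar B) = (3/4)(3/4)(3/4)(3/4) = 0.31641; P(data | jar C) = (1/5)(1/5)(1/5)(1/5) = 0.0016; P(data | jar D) = (11/12)(11/12)(11/12)(11/12) = 0.70607.
The prior-weighted likelihoods are 2/5 · 0.0625 = 0.025, 2/5 · 0.31641 = 0.12656, 1/10 · 0.0016 = 0.00016, 1/10 · 0.70607 = 0.070607; these sum to 0.22233.
Therefore the posterior P(jar B | data) = (0.12656) / (0.22233) = 0.56926.

0.569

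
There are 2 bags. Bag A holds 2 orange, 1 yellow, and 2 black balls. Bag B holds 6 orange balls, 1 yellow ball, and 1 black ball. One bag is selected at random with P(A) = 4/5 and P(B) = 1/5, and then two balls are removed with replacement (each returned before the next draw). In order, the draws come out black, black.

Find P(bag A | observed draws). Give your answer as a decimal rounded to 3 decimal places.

For each hypothesis, P(data | H) works out to: P(data | bag A) = (2/5)(2/5) = 0.16; P(data | bag B) = (1/8)(1/8) = 0.015625.
Multiplying each by its prior: 4/5 · 0.16 = 0.128, 1/5 · 0.015625 = 0.003125; with total 0.13112.
Hence P(bag A | data) = (0.128) / (0.13112) = 0.97617.

0.976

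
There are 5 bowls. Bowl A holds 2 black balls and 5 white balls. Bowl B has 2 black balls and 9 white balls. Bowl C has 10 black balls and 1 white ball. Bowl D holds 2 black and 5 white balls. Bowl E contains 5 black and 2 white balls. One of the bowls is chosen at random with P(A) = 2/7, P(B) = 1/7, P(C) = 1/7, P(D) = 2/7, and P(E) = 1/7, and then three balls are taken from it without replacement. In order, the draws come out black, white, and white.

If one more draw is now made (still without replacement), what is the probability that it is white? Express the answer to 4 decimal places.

The likelihood of the observed sequence under each hypothesis: P(data | bowl A) = (2/7)(5/6)(4/5) = 0.19048; P(data | bowl B) = (2/11)(9/10)(8/9) = 0.14545; P(data | bowl C) = (10/11)(1/10)(0/9) = 0; P(data | bowl D) = (2/7)(5/6)(4/5) = 0.19048; P(data | bowl E) = (5/7)(2/6)(1/5) = 0.047619.
The prior-weighted likelihoods are 2/7 · 0.19048 = 0.054422, 1/7 · 0.14545 = 0.020779, 1/7 · 0 = 0, 2/7 · 0.19048 = 0.054422, 1/7 · 0.047619 = 0.0068027; with total 0.13643.
Dividing through by the total gives posterior P(bowl A | data) = 0.39891, P(bowl B | data) = 0.15231, P(bowl C | data) = 0, P(bowl D | data) = 0.39891, P(bowl E | data) = 0.049864.
Averaging over the posterior, P(white next | data) = (3/4)(0.39891) + (7/8)(0.15231) + (3/4)(0.39891) + (0)(0.049864) = 0.73164.

0.7316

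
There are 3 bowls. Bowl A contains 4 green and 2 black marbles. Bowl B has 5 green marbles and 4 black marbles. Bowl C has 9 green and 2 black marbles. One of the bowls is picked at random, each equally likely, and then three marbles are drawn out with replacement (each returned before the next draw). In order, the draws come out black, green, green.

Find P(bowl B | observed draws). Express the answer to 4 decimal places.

0.3370

Compute the likelihood of the observed sequence for each case: P(data | bowl A) = (2/6)(4/6)(4/6) = 0.14815; P(data | bowl B) = (4/9)(5/9)(5/9) = 0.13717; P(data | bowl C) = (2/11)(9/11)(9/11) = 0.12171.
Weighting by the prior gives 1/3 · 0.14815 = 0.049383, 1/3 · 0.13717 = 0.045725, 1/3 · 0.12171 = 0.040571; with total 0.13568.
So P(bowl B | data) = (0.045725) / (0.13568) = 0.33701.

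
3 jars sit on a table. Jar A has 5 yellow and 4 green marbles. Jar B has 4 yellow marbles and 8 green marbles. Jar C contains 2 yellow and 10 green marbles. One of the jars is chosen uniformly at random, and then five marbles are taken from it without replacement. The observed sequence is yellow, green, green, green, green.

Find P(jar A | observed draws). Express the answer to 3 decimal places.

0.043

The likelihood of the observed sequence under each hypothesis: P(data | jar A) = (5/9)(4/8)(3/7)(2/6)(1/5) = 0.0079365; P(data | jar B) = (4/12)(8/11)(7/10)(6/9)(5/8) = 0.070707; P(data | jar C) = (2/12)(10/11)(9/10)(8/9)(7/8) = 0.10606.
The prior-weighted likelihoods are 1/3 · 0.0079365 = 0.0026455, 1/3 · 0.070707 = 0.023569, 1/3 · 0.10606 = 0.035354; these sum to 0.061568.
By Bayes' rule, P(jar A | data) = (0.0026455) / (0.061568) = 0.042969.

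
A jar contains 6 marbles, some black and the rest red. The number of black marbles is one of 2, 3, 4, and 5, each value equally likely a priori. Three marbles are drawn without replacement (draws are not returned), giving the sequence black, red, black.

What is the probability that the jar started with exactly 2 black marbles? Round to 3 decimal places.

0.114

Under each hypothesis, the probability of the observed sequence is: P(data | r = 2) = (2/6)(4/5)(1/4) = 1/15; P(data | r = 3) = (3/6)(3/5)(2/4) = 3/20; P(data | r = 4) = (4/6)(2/5)(3/4) = 1/5; P(data | r = 5) = (5/6)(1/5)(4/4) = 1/6.
Weighting by the prior gives 1/4 · 1/15 = 1/60, 1/4 · 3/20 = 3/80, 1/4 · 1/5 = 1/20, 1/4 · 1/6 = 1/24; with total 7/48.
Hence P(r = 2 | data) = (1/60) / (7/48) = 4/35.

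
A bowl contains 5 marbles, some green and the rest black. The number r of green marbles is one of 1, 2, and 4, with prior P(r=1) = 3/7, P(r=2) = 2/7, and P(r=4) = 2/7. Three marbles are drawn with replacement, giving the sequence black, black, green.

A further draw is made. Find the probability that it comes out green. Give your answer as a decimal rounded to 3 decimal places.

0.330

For each hypothesis, P(data | H) works out to: P(data | r = 1) = (4/5)(4/5)(1/5) = 16/125; P(data | r = 2) = (3/5)(3/5)(2/5) = 18/125; P(data | r = 4) = (1/5)(1/5)(4/5) = 4/125.
Multiplying each by its prior: 3/7 · 16/125 = 48/875, 2/7 · 18/125 = 36/875, 2/7 · 4/125 = 8/875; these sum to 92/875.
Normalising, the posterior is P(r = 1 | data) = 12/23, P(r = 2 | data) = 9/23, P(r = 4 | data) = 2/23.
So P(green next | data) = Σ P(green next | H) P(H | data) = (1/5)(12/23) + (2/5)(9/23) + (4/5)(2/23) = 38/115.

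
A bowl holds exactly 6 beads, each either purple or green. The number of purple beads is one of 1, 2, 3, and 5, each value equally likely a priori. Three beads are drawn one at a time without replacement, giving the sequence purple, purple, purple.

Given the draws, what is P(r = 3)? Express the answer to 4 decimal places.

0.0909

The likelihood of the observed sequence under each hypothesis: P(data | r = 1) = (1/6)(0/5) = 0; P(data | r = 2) = (2/6)(1/5)(0/4) = 0; P(data | r = 3) = (3/6)(2/5)(1/4) = 1/20; P(data | r = 5) = (5/6)(4/5)(3/4) = 1/2.
Multiplying each by its prior: 1/4 · 0 = 0, 1/4 · 0 = 0, 1/4 · 1/20 = 1/80, 1/4 · 1/2 = 1/8; these sum to 11/80.
So P(r = 3 | data) = (1/80) / (11/80) = 1/11.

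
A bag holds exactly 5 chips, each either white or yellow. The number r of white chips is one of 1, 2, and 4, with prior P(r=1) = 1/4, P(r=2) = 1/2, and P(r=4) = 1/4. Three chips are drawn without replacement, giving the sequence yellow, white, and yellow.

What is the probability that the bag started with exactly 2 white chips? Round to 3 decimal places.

For each hypothesis, P(data | H) works out to: P(data | r = 1) = (4/5)(1/4)(3/3) = 1/5; P(data | r = 2) = (3/5)(2/4)(2/3) = 1/5; P(data | r = 4) = (1/5)(4/4)(0/3) = 0.
Multiplying each by its prior: 1/4 · 1/5 = 1/20, 1/2 · 1/5 = 1/10, 1/4 · 0 = 0; summing to 3/20.
By Bayes' rule, P(r = 2 | data) = (1/10) / (3/20) = 2/3.

0.667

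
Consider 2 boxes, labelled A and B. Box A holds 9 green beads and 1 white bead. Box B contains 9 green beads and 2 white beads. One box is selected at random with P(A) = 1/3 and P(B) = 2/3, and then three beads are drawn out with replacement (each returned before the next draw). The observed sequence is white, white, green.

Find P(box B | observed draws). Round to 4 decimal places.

0.8574

Under each hypothesis, the probability of the observed sequence is: P(data | box A) = (1/10)(1/10)(9/10) = 0.009; P(data | box B) = (2/11)(2/11)(9/11) = 0.027047.
Multiplying each by its prior: 1/3 · 0.009 = 0.003, 2/3 · 0.027047 = 0.018032; with total 0.021032.
By Bayes' rule, P(box B | data) = (0.018032) / (0.021032) = 0.85736.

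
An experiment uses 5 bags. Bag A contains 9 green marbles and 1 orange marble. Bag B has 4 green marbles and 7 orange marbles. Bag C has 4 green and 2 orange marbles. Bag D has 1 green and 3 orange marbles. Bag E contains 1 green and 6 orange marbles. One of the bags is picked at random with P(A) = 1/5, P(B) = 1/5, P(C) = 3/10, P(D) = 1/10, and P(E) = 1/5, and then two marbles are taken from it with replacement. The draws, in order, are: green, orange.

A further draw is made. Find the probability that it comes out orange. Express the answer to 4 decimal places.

Compute the likelihood of the observed sequence for each case: P(data | bag A) = (9/10)(1/10) = 0.09; P(data | bag B) = (4/11)(7/11) = 0.2314; P(data | bag C) = (4/6)(2/6) = 0.22222; P(data | bag D) = (1/4)(3/4) = 0.1875; P(data | bag E) = (1/7)(6/7) = 0.12245.
The prior-weighted likelihoods are 1/5 · 0.09 = 0.018, 1/5 · 0.2314 = 0.046281, 3/10 · 0.22222 = 0.066667, 1/10 · 0.1875 = 0.01875, 1/5 · 0.12245 = 0.02449; summing to 0.17419.
The posterior is then P(bag A | data) = 0.10334, P(bag B | data) = 0.2657, P(bag C | data) = 0.38273, P(bag D | data) = 0.10764, P(bag E | data) = 0.14059.
So P(orange next | data) = Σ P(orange next | H) P(H | data) = (1/10)(0.10334) + (7/11)(0.2657) + (1/3)(0.38273) + (3/4)(0.10764) + (6/7)(0.14059) = 0.50823.

0.5082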